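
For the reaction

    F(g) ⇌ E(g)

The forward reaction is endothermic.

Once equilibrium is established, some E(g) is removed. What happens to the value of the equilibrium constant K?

unchanged

The equilibrium constant depends only on temperature. This perturbation may move the position of equilibrium, but since T is unchanged, K itself is unchanged.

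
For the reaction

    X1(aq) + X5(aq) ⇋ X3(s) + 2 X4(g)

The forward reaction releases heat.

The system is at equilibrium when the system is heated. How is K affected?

K depends on temperature via the van 't Hoff relation. The forward reaction is exothermic, so raising T decreases K.

decreases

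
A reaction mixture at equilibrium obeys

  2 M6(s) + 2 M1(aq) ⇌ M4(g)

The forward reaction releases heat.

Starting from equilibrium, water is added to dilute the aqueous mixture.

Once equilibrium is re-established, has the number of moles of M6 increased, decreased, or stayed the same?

increases

Dilution lowers every aqueous concentration by the same factor. Δn_aq = 0 − 2 = -2, so the system shifts toward the side with more dissolved moles — to the left.
The net shift is to the left. M6 is a reactant, so its amount increases.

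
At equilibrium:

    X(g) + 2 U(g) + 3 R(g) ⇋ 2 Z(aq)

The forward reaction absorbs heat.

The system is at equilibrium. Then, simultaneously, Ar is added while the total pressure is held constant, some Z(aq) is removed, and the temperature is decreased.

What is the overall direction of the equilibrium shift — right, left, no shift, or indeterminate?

Adding inert gas at constant total pressure expands the volume and lowers every reacting partial pressure. With Δn_gas = 0 − 6 = -6, Q moves away from K toward the side with fewer gas moles, so the system shifts toward the side with more gas moles — to the left.
Removing Z (aq), a product, drives the reaction to the right.
The forward reaction is endothermic. Lowering T favours the exothermic direction — shift to the left.
The individual effects push in opposite directions; without quantitative information the net direction cannot be determined.

cannot be determined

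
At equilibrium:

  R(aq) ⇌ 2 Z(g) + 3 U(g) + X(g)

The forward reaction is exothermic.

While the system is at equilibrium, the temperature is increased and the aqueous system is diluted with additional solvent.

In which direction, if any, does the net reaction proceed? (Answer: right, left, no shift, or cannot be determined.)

left

The forward reaction is exothermic. Raising T favours the endothermic direction — shift to the left.
Dilution lowers every aqueous concentration by the same factor. Δn_aq = 0 − 1 = -1, so the system shifts toward the side with more dissolved moles — to the left.
All effects act in the same direction — net shift to the left.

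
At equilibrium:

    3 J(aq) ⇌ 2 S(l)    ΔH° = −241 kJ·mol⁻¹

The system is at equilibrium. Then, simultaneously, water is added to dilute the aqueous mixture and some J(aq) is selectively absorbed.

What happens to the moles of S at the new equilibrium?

Dilution lowers every aqueous concentration by the same factor. Δn_aq = 0 − 3 = -3, so the system shifts toward the side with more dissolved moles — to the left.
Removing J (aq), a reactant, drives the reaction to the left.
The net shift is to the left. S is a product, so its amount decreases.

decreases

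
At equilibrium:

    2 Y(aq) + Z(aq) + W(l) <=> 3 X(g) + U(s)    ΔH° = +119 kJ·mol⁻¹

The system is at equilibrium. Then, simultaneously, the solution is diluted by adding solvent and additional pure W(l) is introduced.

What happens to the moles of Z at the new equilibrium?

Dilution lowers every aqueous concentration by the same factor. Δn_aq = 0 − 3 = -3, so the system shifts toward the side with more dissolved moles — to the left.
W is a pure liquid; its activity is 1 regardless of amount, so Q is unaffected — no shift from this change.
The net shift is to the left. Z is a reactant, so its amount increases.

increases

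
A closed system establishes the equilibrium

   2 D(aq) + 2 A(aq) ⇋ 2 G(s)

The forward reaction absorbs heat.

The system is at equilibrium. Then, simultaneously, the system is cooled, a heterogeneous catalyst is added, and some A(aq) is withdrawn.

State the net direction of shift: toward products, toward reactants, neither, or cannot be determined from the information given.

The forward reaction is endothermic. Lowering T favours the exothermic direction — shift to the left.
A catalyst speeds both forward and reverse rates equally; it changes neither Q nor K — no shift from this change.
Removing A (aq), a reactant, drives the reaction to the left.
Only the nonzero effect(s) matter; the net shift is to the left.

left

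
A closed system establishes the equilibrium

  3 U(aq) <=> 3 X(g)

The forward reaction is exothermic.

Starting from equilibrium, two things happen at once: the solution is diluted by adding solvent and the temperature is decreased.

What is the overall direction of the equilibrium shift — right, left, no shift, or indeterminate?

Dilution lowers every aqueous concentration by the same factor. Δn_aq = 0 − 3 = -3, so the system shifts toward the side with more dissolved moles — to the left.
The forward reaction is exothermic. Lowering T favours the exothermic direction — shift to the right.
The individual effects push in opposite directions; without quantitative information the net direction cannot be determined.

cannot be determined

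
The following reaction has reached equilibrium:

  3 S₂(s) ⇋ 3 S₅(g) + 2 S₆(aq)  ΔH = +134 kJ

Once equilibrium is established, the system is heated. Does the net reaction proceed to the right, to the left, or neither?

right

The forward reaction is endothermic. Raising T favours the endothermic direction — shift to the right.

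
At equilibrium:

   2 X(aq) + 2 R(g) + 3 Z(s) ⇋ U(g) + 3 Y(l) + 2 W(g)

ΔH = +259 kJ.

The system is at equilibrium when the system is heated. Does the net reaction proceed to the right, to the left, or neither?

The forward reaction is endothermic. Raising T favours the endothermic direction — shift to the right.

right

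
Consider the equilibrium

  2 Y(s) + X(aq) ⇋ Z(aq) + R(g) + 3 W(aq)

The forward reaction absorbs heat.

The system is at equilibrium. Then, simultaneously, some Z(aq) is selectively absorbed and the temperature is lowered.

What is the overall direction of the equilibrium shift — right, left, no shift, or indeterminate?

cannot be determined

Removing Z (aq), a product, drives the reaction to the right.
The forward reaction is endothermic. Lowering T favours the exothermic direction — shift to the left.
The individual effects push in opposite directions; without quantitative information the net direction cannot be determined.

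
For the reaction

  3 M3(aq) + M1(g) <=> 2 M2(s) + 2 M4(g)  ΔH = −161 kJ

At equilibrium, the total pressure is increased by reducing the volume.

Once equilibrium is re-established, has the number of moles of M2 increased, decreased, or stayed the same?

decreases

Gas moles: reactants 1, products 2 (Δn_gas = +1). Compression shifts the system toward the side with fewer moles of gas — to the left.
The net shift is to the left. M2 is a product, so its amount decreases.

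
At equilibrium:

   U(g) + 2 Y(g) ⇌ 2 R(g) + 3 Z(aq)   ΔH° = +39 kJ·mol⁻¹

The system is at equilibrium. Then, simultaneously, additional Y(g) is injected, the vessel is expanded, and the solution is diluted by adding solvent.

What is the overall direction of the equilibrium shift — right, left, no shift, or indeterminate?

Adding Y (g), a reactant, drives the reaction to the right.
Gas moles: reactants 3, products 2 (Δn_gas = -1). Expansion shifts the system toward the side with more moles of gas — to the left.
Dilution lowers every aqueous concentration by the same factor. Δn_aq = 3 − 0 = +3, so the system shifts toward the side with more dissolved moles — to the right.
The individual effects push in opposite directions; without quantitative information the net direction cannot be determined.

cannot be determined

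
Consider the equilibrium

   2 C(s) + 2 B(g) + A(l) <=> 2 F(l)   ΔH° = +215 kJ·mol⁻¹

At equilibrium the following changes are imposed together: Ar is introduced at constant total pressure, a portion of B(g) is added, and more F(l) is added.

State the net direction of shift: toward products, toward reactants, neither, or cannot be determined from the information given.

cannot be determined

Adding inert gas at constant total pressure expands the volume and lowers every reacting partial pressure. With Δn_gas = 0 − 2 = -2, Q moves away from K toward the side with fewer gas moles, so the system shifts toward the side with more gas moles — to the left.
Adding B (g), a reactant, drives the reaction to the right.
F is a pure liquid; its activity is 1 regardless of amount, so Q is unaffected — no shift from this change.
The individual effects push in opposite directions; without quantitative information the net direction cannot be determined.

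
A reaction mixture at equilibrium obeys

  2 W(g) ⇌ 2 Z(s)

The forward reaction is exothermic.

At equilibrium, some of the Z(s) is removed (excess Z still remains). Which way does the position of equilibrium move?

Z is a pure solid; its activity is 1 regardless of amount, so Q is unaffected — no shift from this change.

no shift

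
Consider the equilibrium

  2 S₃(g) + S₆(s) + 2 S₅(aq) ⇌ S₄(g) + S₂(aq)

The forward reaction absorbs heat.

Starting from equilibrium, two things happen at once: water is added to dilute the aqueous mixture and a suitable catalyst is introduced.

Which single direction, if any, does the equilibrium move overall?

Dilution lowers every aqueous concentration by the same factor. Δn_aq = 1 − 2 = -1, so the system shifts toward the side with more dissolved moles — to the left.
A catalyst speeds both forward and reverse rates equally; it changes neither Q nor K — no shift from this change.
Only the nonzero effect(s) matter; the net shift is to the left.

left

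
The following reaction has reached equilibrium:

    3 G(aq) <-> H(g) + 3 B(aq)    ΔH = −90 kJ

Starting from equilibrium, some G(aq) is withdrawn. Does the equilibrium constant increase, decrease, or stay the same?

The equilibrium constant depends only on temperature. This perturbation may move the position of equilibrium, but since T is unchanged, K itself is unchanged.

unchanged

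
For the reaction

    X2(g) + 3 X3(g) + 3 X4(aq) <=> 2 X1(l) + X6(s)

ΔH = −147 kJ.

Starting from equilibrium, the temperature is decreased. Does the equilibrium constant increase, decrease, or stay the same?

increases

K depends on temperature via the van 't Hoff relation. The forward reaction is exothermic, so lowering T increases K.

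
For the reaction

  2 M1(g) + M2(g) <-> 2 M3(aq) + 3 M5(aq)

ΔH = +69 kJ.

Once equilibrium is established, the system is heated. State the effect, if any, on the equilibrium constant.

increases

K depends on temperature via the van 't Hoff relation. The forward reaction is endothermic, so raising T increases K.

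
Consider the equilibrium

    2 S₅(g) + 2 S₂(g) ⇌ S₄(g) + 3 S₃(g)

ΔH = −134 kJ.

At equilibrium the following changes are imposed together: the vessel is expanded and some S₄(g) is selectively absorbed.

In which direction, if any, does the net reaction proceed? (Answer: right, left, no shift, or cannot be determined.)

right

Gas moles: reactants 4, products 4. Δn_gas = 0, so a volume change leaves Q equal to K — no shift from this change.
Removing S₄ (g), a product, drives the reaction to the right.
Only the nonzero effect(s) matter; the net shift is to the right.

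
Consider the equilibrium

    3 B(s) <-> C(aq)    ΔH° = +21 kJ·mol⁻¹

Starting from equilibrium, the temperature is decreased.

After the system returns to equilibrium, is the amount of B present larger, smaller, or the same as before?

The forward reaction is endothermic. Lowering T favours the exothermic direction — shift to the left.
The net shift is to the left. B is a reactant, so its amount increases.

increases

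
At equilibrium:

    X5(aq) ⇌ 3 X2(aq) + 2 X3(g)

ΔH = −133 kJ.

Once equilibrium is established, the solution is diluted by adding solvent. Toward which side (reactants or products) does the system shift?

right

Dilution lowers every aqueous concentration by the same factor. Δn_aq = 3 − 1 = +2, so the system shifts toward the side with more dissolved moles — to the right.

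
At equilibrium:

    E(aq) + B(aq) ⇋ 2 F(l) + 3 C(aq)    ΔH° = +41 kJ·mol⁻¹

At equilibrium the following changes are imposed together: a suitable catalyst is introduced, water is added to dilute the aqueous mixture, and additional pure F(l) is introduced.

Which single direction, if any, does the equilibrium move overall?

A catalyst speeds both forward and reverse rates equally; it changes neither Q nor K — no shift from this change.
Dilution lowers every aqueous concentration by the same factor. Δn_aq = 3 − 2 = +1, so the system shifts toward the side with more dissolved moles — to the right.
F is a pure liquid; its activity is 1 regardless of amount, so Q is unaffected — no shift from this change.
Only the nonzero effect(s) matter; the net shift is to the right.

right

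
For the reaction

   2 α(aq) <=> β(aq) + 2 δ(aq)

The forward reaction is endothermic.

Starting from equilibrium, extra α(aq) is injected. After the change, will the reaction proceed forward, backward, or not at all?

right

Adding α (aq), a reactant, drives the reaction to the right.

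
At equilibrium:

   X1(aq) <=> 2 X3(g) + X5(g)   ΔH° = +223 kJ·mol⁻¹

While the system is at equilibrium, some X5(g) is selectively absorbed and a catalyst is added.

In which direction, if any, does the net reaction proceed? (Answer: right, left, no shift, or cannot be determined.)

right

Removing X5 (g), a product, drives the reaction to the right.
A catalyst speeds both forward and reverse rates equally; it changes neither Q nor K — no shift from this change.
Only the nonzero effect(s) matter; the net shift is to the right.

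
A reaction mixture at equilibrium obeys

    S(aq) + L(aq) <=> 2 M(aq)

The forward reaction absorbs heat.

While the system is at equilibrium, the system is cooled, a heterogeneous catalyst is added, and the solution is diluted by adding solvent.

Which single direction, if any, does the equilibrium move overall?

The forward reaction is endothermic. Lowering T favours the exothermic direction — shift to the left.
A catalyst speeds both forward and reverse rates equally; it changes neither Q nor K — no shift from this change.
Dilution scales every aqueous concentration by the same factor. Δn_aq = 2 − 2 = 0, so Q is unchanged — no shift.
Only the nonzero effect(s) matter; the net shift is to the left.

left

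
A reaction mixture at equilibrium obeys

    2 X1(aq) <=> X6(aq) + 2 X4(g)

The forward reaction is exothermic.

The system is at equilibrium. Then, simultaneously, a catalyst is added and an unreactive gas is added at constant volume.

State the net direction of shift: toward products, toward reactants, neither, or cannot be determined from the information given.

A catalyst speeds both forward and reverse rates equally; it changes neither Q nor K — no shift from this change.
At constant volume, adding an inert gas leaves every reacting species' partial pressure unchanged, so Q is unchanged — no shift from this change.
None of the changes alters Q relative to K, so there is no net shift.

no shift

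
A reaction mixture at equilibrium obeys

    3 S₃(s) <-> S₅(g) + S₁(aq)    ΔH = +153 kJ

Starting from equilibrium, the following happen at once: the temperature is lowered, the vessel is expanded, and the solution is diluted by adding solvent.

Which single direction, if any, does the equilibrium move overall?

The forward reaction is endothermic. Lowering T favours the exothermic direction — shift to the left.
Gas moles: reactants 0, products 1 (Δn_gas = +1). Expansion shifts the system toward the side with more moles of gas — to the right.
Dilution lowers every aqueous concentration by the same factor. Δn_aq = 1 − 0 = +1, so the system shifts toward the side with more dissolved moles — to the right.
The individual effects push in opposite directions; without quantitative information the net direction cannot be determined.

cannot be determined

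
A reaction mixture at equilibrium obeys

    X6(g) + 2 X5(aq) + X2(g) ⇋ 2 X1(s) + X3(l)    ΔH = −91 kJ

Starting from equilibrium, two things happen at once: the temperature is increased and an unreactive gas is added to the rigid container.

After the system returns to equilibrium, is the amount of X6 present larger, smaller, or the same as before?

increases

The forward reaction is exothermic. Raising T favours the endothermic direction — shift to the left.
At constant volume, adding an inert gas leaves every reacting species' partial pressure unchanged, so Q is unchanged — no shift from this change.
The net shift is to the left. X6 is a reactant, so its amount increases.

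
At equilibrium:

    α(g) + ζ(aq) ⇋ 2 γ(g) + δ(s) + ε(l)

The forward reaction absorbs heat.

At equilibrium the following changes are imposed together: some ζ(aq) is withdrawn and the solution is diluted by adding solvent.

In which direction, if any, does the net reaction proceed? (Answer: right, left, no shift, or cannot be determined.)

left

Removing ζ (aq), a reactant, drives the reaction to the left.
Dilution lowers every aqueous concentration by the same factor. Δn_aq = 0 − 1 = -1, so the system shifts toward the side with more dissolved moles — to the left.
All effects act in the same direction — net shift to the left.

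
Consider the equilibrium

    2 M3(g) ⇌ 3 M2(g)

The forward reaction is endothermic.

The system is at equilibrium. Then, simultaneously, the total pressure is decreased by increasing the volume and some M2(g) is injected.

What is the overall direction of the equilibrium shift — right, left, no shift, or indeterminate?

Gas moles: reactants 2, products 3 (Δn_gas = +1). Expansion shifts the system toward the side with more moles of gas — to the right.
Adding M2 (g), a product, drives the reaction to the left.
The individual effects push in opposite directions; without quantitative information the net direction cannot be determined.

cannot be determined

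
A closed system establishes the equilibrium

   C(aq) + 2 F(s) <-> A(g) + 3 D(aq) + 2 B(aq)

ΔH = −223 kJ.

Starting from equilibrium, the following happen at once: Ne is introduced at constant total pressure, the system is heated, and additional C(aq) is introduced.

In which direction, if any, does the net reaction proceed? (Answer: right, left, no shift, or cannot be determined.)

Adding inert gas at constant total pressure expands the volume and lowers every reacting partial pressure. With Δn_gas = 1 − 0 = +1, Q moves away from K toward the side with fewer gas moles, so the system shifts toward the side with more gas moles — to the right.
The forward reaction is exothermic. Raising T favours the endothermic direction — shift to the left.
Adding C (aq), a reactant, drives the reaction to the right.
The individual effects push in opposite directions; without quantitative information the net direction cannot be determined.

cannot be determined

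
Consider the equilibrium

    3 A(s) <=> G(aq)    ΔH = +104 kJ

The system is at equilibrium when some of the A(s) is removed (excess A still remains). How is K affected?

unchanged

The equilibrium constant depends only on temperature. This perturbation changes neither the position of equilibrium nor K.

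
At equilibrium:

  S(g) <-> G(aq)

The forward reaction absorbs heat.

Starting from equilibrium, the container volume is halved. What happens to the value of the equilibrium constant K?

The equilibrium constant depends only on temperature. This perturbation may move the position of equilibrium, but since T is unchanged, K itself is unchanged.

unchanged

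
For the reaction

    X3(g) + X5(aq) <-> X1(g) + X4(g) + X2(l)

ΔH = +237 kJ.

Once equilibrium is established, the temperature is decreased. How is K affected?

K depends on temperature via the van 't Hoff relation. The forward reaction is endothermic, so lowering T decreases K.

decreases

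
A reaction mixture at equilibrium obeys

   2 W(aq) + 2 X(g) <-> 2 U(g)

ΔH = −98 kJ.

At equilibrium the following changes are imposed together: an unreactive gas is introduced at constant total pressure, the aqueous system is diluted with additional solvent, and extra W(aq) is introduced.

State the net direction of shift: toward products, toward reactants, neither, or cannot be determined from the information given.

Adding inert gas at constant total pressure expands the volume, scaling every reacting partial pressure by the same factor. Δn_gas = 2 − 2 = 0, so Q is unchanged — no shift.
Dilution lowers every aqueous concentration by the same factor. Δn_aq = 0 − 2 = -2, so the system shifts toward the side with more dissolved moles — to the left.
Adding W (aq), a reactant, drives the reaction to the right.
The individual effects push in opposite directions; without quantitative information the net direction cannot be determined.

cannot be determined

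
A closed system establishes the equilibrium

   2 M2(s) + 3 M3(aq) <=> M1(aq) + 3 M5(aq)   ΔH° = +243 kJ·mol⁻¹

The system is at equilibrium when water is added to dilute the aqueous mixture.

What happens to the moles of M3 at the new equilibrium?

decreases

Dilution lowers every aqueous concentration by the same factor. Δn_aq = 4 − 3 = +1, so the system shifts toward the side with more dissolved moles — to the right.
The net shift is to the right. M3 is a reactant, so its amount decreases.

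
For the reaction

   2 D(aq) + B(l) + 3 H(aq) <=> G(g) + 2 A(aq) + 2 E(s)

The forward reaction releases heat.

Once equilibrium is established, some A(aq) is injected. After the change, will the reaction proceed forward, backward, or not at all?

left

Adding A (aq), a product, drives the reaction to the left.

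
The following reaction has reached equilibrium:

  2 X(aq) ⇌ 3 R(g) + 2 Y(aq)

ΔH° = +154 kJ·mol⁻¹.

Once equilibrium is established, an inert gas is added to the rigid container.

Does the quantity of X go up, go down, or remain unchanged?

unchanged

At constant volume, adding an inert gas leaves every reacting species' partial pressure unchanged, so Q is unchanged — no shift from this change.
No net shift occurs, so the amount of X is unchanged.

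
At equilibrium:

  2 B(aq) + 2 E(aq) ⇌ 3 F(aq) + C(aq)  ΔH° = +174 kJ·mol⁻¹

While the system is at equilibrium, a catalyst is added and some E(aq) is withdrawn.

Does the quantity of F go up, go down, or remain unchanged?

A catalyst speeds both forward and reverse rates equally; it changes neither Q nor K — no shift from this change.
Removing E (aq), a reactant, drives the reaction to the left.
The net shift is to the left. F is a product, so its amount decreases.

decreases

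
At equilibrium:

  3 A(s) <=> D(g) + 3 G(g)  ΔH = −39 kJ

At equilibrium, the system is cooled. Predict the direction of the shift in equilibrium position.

The forward reaction is exothermic. Lowering T favours the exothermic direction — shift to the right.

right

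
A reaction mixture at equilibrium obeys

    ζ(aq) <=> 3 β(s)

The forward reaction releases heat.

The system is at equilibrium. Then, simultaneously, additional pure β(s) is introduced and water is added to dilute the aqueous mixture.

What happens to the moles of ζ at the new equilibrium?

β is a pure solid; its activity is 1 regardless of amount, so Q is unaffected — no shift from this change.
Dilution lowers every aqueous concentration by the same factor. Δn_aq = 0 − 1 = -1, so the system shifts toward the side with more dissolved moles — to the left.
The net shift is to the left. ζ is a reactant, so its amount increases.

increases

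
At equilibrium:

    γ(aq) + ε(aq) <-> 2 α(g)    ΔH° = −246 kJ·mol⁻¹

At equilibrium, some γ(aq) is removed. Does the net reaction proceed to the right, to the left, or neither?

Removing γ (aq), a reactant, drives the reaction to the left.

left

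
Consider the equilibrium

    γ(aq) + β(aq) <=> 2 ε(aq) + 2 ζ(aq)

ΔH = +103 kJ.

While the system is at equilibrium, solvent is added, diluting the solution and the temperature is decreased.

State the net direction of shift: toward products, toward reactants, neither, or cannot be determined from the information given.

Dilution lowers every aqueous concentration by the same factor. Δn_aq = 4 − 2 = +2, so the system shifts toward the side with more dissolved moles — to the right.
The forward reaction is endothermic. Lowering T favours the exothermic direction — shift to the left.
The individual effects push in opposite directions; without quantitative information the net direction cannot be determined.

cannot be determined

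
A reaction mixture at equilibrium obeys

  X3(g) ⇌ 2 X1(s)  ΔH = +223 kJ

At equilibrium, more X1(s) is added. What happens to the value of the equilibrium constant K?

The equilibrium constant depends only on temperature. This perturbation changes neither the position of equilibrium nor K.

unchanged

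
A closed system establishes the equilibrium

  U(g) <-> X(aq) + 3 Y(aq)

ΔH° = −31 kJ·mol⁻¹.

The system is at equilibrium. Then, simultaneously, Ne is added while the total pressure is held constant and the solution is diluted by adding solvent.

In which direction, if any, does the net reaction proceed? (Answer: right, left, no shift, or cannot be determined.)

cannot be determined

Adding inert gas at constant total pressure expands the volume and lowers every reacting partial pressure. With Δn_gas = 0 − 1 = -1, Q moves away from K toward the side with fewer gas moles, so the system shifts toward the side with more gas moles — to the left.
Dilution lowers every aqueous concentration by the same factor. Δn_aq = 4 − 0 = +4, so the system shifts toward the side with more dissolved moles — to the right.
The individual effects push in opposite directions; without quantitative information the net direction cannot be determined.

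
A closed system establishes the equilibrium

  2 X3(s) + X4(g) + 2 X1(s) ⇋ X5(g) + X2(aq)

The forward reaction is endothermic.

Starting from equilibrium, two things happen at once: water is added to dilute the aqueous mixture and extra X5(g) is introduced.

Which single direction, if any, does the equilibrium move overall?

Dilution lowers every aqueous concentration by the same factor. Δn_aq = 1 − 0 = +1, so the system shifts toward the side with more dissolved moles — to the right.
Adding X5 (g), a product, drives the reaction to the left.
The individual effects push in opposite directions; without quantitative information the net direction cannot be determined.

cannot be determined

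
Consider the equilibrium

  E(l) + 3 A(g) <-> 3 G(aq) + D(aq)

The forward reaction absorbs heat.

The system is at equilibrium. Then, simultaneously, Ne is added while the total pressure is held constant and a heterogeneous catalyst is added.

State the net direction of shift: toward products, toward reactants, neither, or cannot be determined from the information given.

left

Adding inert gas at constant total pressure expands the volume and lowers every reacting partial pressure. With Δn_gas = 0 − 3 = -3, Q moves away from K toward the side with fewer gas moles, so the system shifts toward the side with more gas moles — to the left.
A catalyst speeds both forward and reverse rates equally; it changes neither Q nor K — no shift from this change.
Only the nonzero effect(s) matter; the net shift is to the left.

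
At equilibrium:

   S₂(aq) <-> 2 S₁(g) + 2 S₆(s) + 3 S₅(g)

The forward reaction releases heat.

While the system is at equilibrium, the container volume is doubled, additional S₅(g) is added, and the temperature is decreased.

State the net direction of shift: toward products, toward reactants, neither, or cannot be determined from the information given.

Gas moles: reactants 0, products 5 (Δn_gas = +5). Expansion shifts the system toward the side with more moles of gas — to the right.
Adding S₅ (g), a product, drives the reaction to the left.
The forward reaction is exothermic. Lowering T favours the exothermic direction — shift to the right.
The individual effects push in opposite directions; without quantitative information the net direction cannot be determined.

cannot be determined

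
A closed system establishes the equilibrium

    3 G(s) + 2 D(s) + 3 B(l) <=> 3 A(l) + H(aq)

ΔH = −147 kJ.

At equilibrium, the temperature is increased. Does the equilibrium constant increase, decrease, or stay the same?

K depends on temperature via the van 't Hoff relation. The forward reaction is exothermic, so raising T decreases K.

decreases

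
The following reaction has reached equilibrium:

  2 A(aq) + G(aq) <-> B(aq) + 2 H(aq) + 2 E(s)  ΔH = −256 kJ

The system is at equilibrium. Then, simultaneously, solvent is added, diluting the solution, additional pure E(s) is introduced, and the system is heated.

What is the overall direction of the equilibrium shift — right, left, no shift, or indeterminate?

Dilution scales every aqueous concentration by the same factor. Δn_aq = 3 − 3 = 0, so Q is unchanged — no shift.
E is a pure solid; its activity is 1 regardless of amount, so Q is unaffected — no shift from this change.
The forward reaction is exothermic. Raising T favours the endothermic direction — shift to the left.
Only the nonzero effect(s) matter; the net shift is to the left.

left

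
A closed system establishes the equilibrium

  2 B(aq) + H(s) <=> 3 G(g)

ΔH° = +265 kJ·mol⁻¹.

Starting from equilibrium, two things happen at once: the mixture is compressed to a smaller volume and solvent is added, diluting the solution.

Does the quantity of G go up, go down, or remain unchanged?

Gas moles: reactants 0, products 3 (Δn_gas = +3). Compression shifts the system toward the side with fewer moles of gas — to the left.
Dilution lowers every aqueous concentration by the same factor. Δn_aq = 0 − 2 = -2, so the system shifts toward the side with more dissolved moles — to the left.
The net shift is to the left. G is a product, so its amount decreases.

decreases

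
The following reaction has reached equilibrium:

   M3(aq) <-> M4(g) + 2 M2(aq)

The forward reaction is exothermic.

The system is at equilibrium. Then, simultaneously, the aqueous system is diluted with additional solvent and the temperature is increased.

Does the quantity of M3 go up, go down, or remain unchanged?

cannot be determined

Dilution lowers every aqueous concentration by the same factor. Δn_aq = 2 − 1 = +1, so the system shifts toward the side with more dissolved moles — to the right.
The forward reaction is exothermic. Raising T favours the endothermic direction — shift to the left.
The two effects oppose each other, so the net shift — and hence the change in M3 — cannot be determined from the given information.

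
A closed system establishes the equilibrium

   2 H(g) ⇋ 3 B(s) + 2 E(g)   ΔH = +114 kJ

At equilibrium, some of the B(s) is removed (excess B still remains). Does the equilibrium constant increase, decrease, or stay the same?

unchanged

The equilibrium constant depends only on temperature. This perturbation changes neither the position of equilibrium nor K.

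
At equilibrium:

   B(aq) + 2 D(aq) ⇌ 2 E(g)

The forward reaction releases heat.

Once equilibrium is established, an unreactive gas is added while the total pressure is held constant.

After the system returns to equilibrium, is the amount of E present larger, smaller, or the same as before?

Adding inert gas at constant total pressure expands the volume and lowers every reacting partial pressure. With Δn_gas = 2 − 0 = +2, Q moves away from K toward the side with fewer gas moles, so the system shifts toward the side with more gas moles — to the right.
The net shift is to the right. E is a product, so its amount increases.

increases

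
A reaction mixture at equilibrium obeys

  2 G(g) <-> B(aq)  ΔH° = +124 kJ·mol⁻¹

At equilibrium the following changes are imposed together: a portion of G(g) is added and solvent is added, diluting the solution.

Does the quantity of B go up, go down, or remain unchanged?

Adding G (g), a reactant, drives the reaction to the right.
Dilution lowers every aqueous concentration by the same factor. Δn_aq = 1 − 0 = +1, so the system shifts toward the side with more dissolved moles — to the right.
The net shift is to the right. B is a product, so its amount increases.

increases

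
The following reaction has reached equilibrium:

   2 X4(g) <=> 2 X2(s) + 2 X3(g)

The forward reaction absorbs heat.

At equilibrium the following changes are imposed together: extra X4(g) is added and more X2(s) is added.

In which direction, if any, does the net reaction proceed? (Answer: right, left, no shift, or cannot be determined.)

right

Adding X4 (g), a reactant, drives the reaction to the right.
X2 is a pure solid; its activity is 1 regardless of amount, so Q is unaffected — no shift from this change.
Only the nonzero effect(s) matter; the net shift is to the right.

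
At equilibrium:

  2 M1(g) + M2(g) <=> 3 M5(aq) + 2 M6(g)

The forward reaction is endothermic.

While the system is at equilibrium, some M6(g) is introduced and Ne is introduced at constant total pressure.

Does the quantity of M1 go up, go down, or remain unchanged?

Adding M6 (g), a product, drives the reaction to the left.
Adding inert gas at constant total pressure expands the volume and lowers every reacting partial pressure. With Δn_gas = 2 − 3 = -1, Q moves away from K toward the side with fewer gas moles, so the system shifts toward the side with more gas moles — to the left.
The net shift is to the left. M1 is a reactant, so its amount increases.

increases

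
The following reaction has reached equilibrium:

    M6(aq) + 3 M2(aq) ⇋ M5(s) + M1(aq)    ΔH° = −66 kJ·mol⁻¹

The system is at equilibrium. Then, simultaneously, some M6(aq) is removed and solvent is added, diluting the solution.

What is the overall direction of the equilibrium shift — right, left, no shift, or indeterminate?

left

Removing M6 (aq), a reactant, drives the reaction to the left.
Dilution lowers every aqueous concentration by the same factor. Δn_aq = 1 − 4 = -3, so the system shifts toward the side with more dissolved moles — to the left.
All effects act in the same direction — net shift to the left.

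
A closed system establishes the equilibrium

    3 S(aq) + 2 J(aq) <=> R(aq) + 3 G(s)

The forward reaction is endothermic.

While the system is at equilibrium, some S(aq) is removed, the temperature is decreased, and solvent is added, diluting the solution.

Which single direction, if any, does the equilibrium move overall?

left

Removing S (aq), a reactant, drives the reaction to the left.
The forward reaction is endothermic. Lowering T favours the exothermic direction — shift to the left.
Dilution lowers every aqueous concentration by the same factor. Δn_aq = 1 − 5 = -4, so the system shifts toward the side with more dissolved moles — to the left.
All effects act in the same direction — net shift to the left.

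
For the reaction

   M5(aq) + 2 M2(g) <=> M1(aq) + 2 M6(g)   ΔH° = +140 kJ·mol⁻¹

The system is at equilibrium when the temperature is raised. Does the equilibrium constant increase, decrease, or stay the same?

K depends on temperature via the van 't Hoff relation. The forward reaction is endothermic, so raising T increases K.

increases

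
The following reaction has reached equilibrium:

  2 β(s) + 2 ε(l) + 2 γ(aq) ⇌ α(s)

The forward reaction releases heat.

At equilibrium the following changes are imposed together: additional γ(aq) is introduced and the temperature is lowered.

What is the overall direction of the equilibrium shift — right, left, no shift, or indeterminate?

Adding γ (aq), a reactant, drives the reaction to the right.
The forward reaction is exothermic. Lowering T favours the exothermic direction — shift to the right.
All effects act in the same direction — net shift to the right.

right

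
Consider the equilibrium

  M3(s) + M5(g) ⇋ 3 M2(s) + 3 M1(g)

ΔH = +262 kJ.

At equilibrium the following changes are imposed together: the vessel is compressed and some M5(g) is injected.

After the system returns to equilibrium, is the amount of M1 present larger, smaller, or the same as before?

Gas moles: reactants 1, products 3 (Δn_gas = +2). Compression shifts the system toward the side with fewer moles of gas — to the left.
Adding M5 (g), a reactant, drives the reaction to the right.
The two effects oppose each other, so the net shift — and hence the change in M1 — cannot be determined from the given information.

cannot be determined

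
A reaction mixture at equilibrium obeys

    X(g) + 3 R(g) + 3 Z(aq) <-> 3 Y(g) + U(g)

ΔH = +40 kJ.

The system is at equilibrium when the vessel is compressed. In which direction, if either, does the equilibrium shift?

no shift

Gas moles: reactants 4, products 4. Δn_gas = 0, so a volume change leaves Q equal to K — no shift from this change.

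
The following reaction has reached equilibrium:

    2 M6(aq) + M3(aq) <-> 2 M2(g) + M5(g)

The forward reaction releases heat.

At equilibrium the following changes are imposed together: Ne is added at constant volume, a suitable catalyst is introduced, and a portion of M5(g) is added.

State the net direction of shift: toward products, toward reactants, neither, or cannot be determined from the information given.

At constant volume, adding an inert gas leaves every reacting species' partial pressure unchanged, so Q is unchanged — no shift from this change.
A catalyst speeds both forward and reverse rates equally; it changes neither Q nor K — no shift from this change.
Adding M5 (g), a product, drives the reaction to the left.
Only the nonzero effect(s) matter; the net shift is to the left.

left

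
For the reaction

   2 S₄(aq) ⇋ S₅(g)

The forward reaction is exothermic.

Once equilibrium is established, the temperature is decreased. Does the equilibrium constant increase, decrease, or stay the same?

K depends on temperature via the van 't Hoff relation. The forward reaction is exothermic, so lowering T increases K.

increases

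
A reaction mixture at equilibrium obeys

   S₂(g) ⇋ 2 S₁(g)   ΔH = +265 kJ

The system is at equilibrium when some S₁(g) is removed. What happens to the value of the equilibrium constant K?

The equilibrium constant depends only on temperature. This perturbation may move the position of equilibrium, but since T is unchanged, K itself is unchanged.

unchanged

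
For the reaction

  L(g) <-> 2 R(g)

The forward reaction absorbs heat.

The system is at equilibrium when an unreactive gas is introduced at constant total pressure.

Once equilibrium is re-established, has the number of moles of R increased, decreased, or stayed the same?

increases

Adding inert gas at constant total pressure expands the volume and lowers every reacting partial pressure. With Δn_gas = 2 − 1 = +1, Q moves away from K toward the side with fewer gas moles, so the system shifts toward the side with more gas moles — to the right.
The net shift is to the right. R is a product, so its amount increases.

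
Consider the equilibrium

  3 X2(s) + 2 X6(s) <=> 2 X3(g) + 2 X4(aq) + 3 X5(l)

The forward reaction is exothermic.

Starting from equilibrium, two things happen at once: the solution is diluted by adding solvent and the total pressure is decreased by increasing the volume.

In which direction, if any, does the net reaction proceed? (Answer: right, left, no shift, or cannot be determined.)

right

Dilution lowers every aqueous concentration by the same factor. Δn_aq = 2 − 0 = +2, so the system shifts toward the side with more dissolved moles — to the right.
Gas moles: reactants 0, products 2 (Δn_gas = +2). Expansion shifts the system toward the side with more moles of gas — to the right.
All effects act in the same direction — net shift to the right.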